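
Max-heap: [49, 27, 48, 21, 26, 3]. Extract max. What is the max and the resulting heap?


Max = 49
Replace root with last, heapify down
Resulting heap: [48, 27, 3, 21, 26]


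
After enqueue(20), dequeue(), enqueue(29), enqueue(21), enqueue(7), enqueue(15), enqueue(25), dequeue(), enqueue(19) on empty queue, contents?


enqueue(20) -> [20]
dequeue() returns 20 -> []
enqueue(29) -> [29]
enqueue(21) -> [29, 21]
enqueue(7) -> [29, 21, 7]
enqueue(15) -> [29, 21, 7, 15]
enqueue(25) -> [29, 21, 7, 15, 25]
dequeue() returns 29 -> [21, 7, 15, 25]
enqueue(19) -> [21, 7, 15, 25, 19]
Final queue (front to back): [21, 7, 15, 25, 19]


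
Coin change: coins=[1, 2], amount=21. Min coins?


dp[0]=0; dp[i]=1+min(dp[i-c] for c in coins)
...dp[16]=8, dp[17]=9, dp[18]=9, dp[19]=10, dp[20]=10, dp[21]=11
Minimum coins for 21 = 11


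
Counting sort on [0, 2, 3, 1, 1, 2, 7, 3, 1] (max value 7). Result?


Count array: [1, 3, 2, 2, 0, 0, 0, 1]
Reconstruct: [0, 1, 1, 1, 2, 2, 3, 3, 7]


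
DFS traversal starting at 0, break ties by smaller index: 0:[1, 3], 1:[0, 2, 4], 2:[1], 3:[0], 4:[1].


DFS stack-based: start with [0]
Visit order: [0, 1, 2, 4, 3]


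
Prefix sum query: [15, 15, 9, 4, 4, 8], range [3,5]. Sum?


Prefix sums: [0, 15, 30, 39, 43, 47, 55]
Sum[3..5] = prefix[6] - prefix[3] = 55 - 39 = 16


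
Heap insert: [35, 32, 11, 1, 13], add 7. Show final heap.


Append 7: [35, 32, 11, 1, 13, 7]
Bubble up: no swaps needed
Result: [35, 32, 11, 1, 13, 7]


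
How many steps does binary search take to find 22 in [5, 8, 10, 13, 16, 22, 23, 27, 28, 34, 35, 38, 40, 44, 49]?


Search for 22:
[0,14] mid=7 arr[7]=27
[0,6] mid=3 arr[3]=13
[4,6] mid=5 arr[5]=22
Total: 3 comparisons


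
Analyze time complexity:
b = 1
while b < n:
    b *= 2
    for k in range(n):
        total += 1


Per nesting level: O(log n) * O(n) = O(n log n)
Complexity: O(n log n)


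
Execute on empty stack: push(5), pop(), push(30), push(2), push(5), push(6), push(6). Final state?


push(5) -> [5]
pop() returns 5 -> []
push(30) -> [30]
push(2) -> [30, 2]
push(5) -> [30, 2, 5]
push(6) -> [30, 2, 5, 6]
push(6) -> [30, 2, 5, 6, 6]
Final stack (bottom to top): [30, 2, 5, 6, 6]


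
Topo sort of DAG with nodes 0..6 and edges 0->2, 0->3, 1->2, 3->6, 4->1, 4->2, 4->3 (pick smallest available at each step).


Kahn's algorithm, process smallest node first
Order: [0, 4, 1, 2, 3, 5, 6]


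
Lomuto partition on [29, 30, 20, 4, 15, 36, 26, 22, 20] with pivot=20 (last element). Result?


Elements <= 20 go left of pivot.
Result: [20, 4, 15, 20, 29, 36, 26, 22, 30], pivot at index 3


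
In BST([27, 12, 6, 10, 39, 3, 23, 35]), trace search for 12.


BST root = 27
Search for 12: compare at each node
Path: [27, 12]


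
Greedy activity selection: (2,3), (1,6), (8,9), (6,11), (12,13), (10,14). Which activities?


Greedy: pick earliest-ending, then skip overlaps.
Selected (3 activities): [(2, 3), (8, 9), (12, 13)]


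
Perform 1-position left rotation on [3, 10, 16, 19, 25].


Left rotate by 1: [10, 16, 19, 25, 3]


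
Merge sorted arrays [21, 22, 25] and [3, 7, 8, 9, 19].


Compare heads, take smaller each step.
Merged: [3, 7, 8, 9, 19, 21, 22, 25]


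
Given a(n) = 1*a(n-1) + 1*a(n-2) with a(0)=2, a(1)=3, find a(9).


Build bottom-up:
...a(7)=55, a(8)=89, a(9)=1*89+1*55=144


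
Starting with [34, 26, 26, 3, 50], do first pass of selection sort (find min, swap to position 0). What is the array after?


After one pass: [3, 26, 26, 34, 50]


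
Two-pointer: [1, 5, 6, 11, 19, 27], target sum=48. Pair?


Two pointers: lo=0, hi=5
No pair sums to 48


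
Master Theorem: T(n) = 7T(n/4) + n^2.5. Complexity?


a=7, b=4, c=2.5. log_4(7)=1.404 < c=2.5. Case 3: O(n^c) = O(n^2.500)
Complexity: O(n^2.500)


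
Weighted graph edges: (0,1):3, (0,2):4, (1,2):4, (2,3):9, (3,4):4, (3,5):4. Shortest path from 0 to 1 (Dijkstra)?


Dijkstra from 0:
Distances: {0: 0, 1: 3, 2: 4, 3: 13, 4: 17, 5: 17}
Shortest distance to 1 = 3, path = [0, 1]


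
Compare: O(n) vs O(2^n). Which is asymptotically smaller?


linear grows slower than exponential
O(n) is asymptotically smaller; O(2^n) grows faster


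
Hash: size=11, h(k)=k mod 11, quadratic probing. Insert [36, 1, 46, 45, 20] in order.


Insertions: 36->slot 3; 1->slot 1; 46->slot 2; 45->slot 5; 20->slot 9
Table: [None, 1, 46, 36, None, 45, None, None, None, 20, None]


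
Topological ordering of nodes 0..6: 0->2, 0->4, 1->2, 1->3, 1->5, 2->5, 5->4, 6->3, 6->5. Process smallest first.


Kahn's algorithm, process smallest node first
Order: [0, 1, 2, 6, 3, 5, 4]


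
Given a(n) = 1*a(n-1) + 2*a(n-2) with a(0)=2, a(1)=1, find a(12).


Build bottom-up:
...a(10)=1025, a(11)=2047, a(12)=1*2047+2*1025=4097


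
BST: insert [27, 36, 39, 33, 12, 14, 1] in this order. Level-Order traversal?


Root = 27; build tree by BST insertion.
Level-Order traversal: [27, 12, 36, 1, 14, 33, 39]


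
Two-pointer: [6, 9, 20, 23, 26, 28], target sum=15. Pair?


Two pointers: lo=0, hi=5
Found pair: (6, 9) summing to 15


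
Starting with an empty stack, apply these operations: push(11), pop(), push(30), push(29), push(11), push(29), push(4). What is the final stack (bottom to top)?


push(11) -> [11]
pop() returns 11 -> []
push(30) -> [30]
push(29) -> [30, 29]
push(11) -> [30, 29, 11]
push(29) -> [30, 29, 11, 29]
push(4) -> [30, 29, 11, 29, 4]
Final stack (bottom to top): [30, 29, 11, 29, 4]


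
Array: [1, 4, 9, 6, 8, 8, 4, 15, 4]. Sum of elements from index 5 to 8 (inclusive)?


Prefix sums: [0, 1, 5, 14, 20, 28, 36, 40, 55, 59]
Sum[5..8] = prefix[9] - prefix[5] = 59 - 28 = 31


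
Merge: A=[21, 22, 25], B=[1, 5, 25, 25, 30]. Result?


Compare heads, take smaller each step.
Merged: [1, 5, 21, 22, 25, 25, 25, 30]


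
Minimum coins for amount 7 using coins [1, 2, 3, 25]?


dp[0]=0; dp[i]=1+min(dp[i-c] for c in coins)
...dp[2]=1, dp[3]=1, dp[4]=2, dp[5]=2, dp[6]=2, dp[7]=3
Minimum coins for 7 = 3


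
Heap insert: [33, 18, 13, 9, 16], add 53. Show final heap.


Append 53: [33, 18, 13, 9, 16, 53]
Bubble up: swap idx 5(53) with idx 2(13); swap idx 2(53) with idx 0(33)
Result: [53, 18, 33, 9, 16, 13]


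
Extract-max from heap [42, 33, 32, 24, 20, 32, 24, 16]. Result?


Max = 42
Replace root with last, heapify down
Resulting heap: [33, 24, 32, 16, 20, 32, 24]


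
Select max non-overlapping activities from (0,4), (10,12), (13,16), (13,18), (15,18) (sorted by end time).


Greedy: pick earliest-ending, then skip overlaps.
Selected (3 activities): [(0, 4), (10, 12), (13, 16)]


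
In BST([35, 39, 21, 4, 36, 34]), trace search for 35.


BST root = 35
Search for 35: compare at each node
Path: [35]


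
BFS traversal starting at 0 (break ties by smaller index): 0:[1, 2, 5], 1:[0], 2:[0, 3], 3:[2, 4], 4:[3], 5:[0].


BFS queue: start with [0]
Visit order: [0, 1, 2, 5, 3, 4]


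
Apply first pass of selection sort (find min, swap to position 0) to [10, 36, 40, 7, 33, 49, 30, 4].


After one pass: [4, 36, 40, 7, 33, 49, 30, 10]


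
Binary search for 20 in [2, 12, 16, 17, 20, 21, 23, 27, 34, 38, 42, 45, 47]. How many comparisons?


Search for 20:
[0,12] mid=6 arr[6]=23
[0,5] mid=2 arr[2]=16
[3,5] mid=4 arr[4]=20
Total: 3 comparisons


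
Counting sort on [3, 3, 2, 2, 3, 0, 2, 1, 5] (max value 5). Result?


Count array: [1, 1, 3, 3, 0, 1]
Reconstruct: [0, 1, 2, 2, 2, 3, 3, 3, 5]


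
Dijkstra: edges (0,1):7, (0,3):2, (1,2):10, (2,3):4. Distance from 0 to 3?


Dijkstra from 0:
Distances: {0: 0, 1: 7, 2: 6, 3: 2}
Shortest distance to 3 = 2, path = [0, 3]


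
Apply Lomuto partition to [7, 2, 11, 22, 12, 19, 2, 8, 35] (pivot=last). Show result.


Elements <= 35 go left of pivot.
Result: [7, 2, 11, 22, 12, 19, 2, 8, 35], pivot at index 8


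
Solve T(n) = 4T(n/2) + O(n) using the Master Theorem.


a=4, b=2, c=1. log_2(4)=2 > c=1. Case 1: O(n^log_b(a)) = O(n^2)
Complexity: O(n^2)


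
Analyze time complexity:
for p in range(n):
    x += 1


Per nesting level: O(n) = O(n)
Complexity: O(n)


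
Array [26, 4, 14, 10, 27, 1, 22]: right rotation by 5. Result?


Right rotate by 5: [14, 10, 27, 1, 22, 26, 4]


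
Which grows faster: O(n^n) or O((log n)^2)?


polylogarithmic grows slower than n^n
O((log n)^2) is asymptotically smaller; O(n^n) grows faster


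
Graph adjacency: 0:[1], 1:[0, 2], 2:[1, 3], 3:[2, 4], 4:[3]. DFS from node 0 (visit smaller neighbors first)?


DFS stack-based: start with [0]
Visit order: [0, 1, 2, 3, 4]


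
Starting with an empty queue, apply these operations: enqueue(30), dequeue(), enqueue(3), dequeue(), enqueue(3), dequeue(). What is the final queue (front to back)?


enqueue(30) -> [30]
dequeue() returns 30 -> []
enqueue(3) -> [3]
dequeue() returns 3 -> []
enqueue(3) -> [3]
dequeue() returns 3 -> []
Final queue (front to back): []


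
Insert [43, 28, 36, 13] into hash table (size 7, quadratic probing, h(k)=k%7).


Insertions: 43->slot 1; 28->slot 0; 36->slot 2; 13->slot 6
Table: [28, 43, 36, None, None, None, 13]


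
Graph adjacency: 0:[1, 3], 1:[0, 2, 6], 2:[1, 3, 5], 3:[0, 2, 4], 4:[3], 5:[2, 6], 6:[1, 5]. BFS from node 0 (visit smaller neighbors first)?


BFS queue: start with [0]
Visit order: [0, 1, 3, 2, 6, 4, 5]


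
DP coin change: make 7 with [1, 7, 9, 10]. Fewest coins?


dp[0]=0; dp[i]=1+min(dp[i-c] for c in coins)
...dp[2]=2, dp[3]=3, dp[4]=4, dp[5]=5, dp[6]=6, dp[7]=1
Minimum coins for 7 = 1


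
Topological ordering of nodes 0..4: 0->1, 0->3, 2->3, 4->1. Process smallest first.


Kahn's algorithm, process smallest node first
Order: [0, 2, 3, 4, 1]


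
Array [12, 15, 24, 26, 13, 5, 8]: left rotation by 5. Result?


Left rotate by 5: [5, 8, 12, 15, 24, 26, 13]


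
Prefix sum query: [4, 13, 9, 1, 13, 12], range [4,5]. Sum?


Prefix sums: [0, 4, 17, 26, 27, 40, 52]
Sum[4..5] = prefix[6] - prefix[4] = 52 - 27 = 25


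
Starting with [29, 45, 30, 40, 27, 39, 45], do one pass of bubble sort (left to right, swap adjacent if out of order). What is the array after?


After one pass: [29, 30, 40, 27, 39, 45, 45]


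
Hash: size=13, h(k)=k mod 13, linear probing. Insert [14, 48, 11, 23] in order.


Insertions: 14->slot 1; 48->slot 9; 11->slot 11; 23->slot 10
Table: [None, 14, None, None, None, None, None, None, None, 48, 23, 11, None]


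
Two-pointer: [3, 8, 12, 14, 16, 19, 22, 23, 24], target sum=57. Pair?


Two pointers: lo=0, hi=8
No pair sums to 57


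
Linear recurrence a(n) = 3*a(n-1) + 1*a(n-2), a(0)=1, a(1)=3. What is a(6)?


Build bottom-up:
...a(4)=109, a(5)=360, a(6)=3*360+1*109=1189


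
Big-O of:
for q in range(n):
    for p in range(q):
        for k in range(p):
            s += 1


Per nesting level: O(n) * O(n) [triangular over q] * O(n) [triangular over p] = O(n^3)
Complexity: O(n^3)


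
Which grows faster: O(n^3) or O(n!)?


cubic grows slower than factorial
O(n^3) is asymptotically smaller; O(n!) grows faster


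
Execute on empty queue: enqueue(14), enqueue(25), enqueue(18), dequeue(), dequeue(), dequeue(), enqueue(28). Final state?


enqueue(14) -> [14]
enqueue(25) -> [14, 25]
enqueue(18) -> [14, 25, 18]
dequeue() returns 14 -> [25, 18]
dequeue() returns 25 -> [18]
dequeue() returns 18 -> []
enqueue(28) -> [28]
Final queue (front to back): [28]


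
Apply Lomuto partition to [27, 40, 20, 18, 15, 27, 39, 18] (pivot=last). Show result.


Elements <= 18 go left of pivot.
Result: [18, 15, 18, 27, 40, 27, 39, 20], pivot at index 2


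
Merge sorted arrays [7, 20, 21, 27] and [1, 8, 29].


Compare heads, take smaller each step.
Merged: [1, 7, 8, 20, 21, 27, 29]


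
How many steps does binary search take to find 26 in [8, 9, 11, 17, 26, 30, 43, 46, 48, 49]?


Search for 26:
[0,9] mid=4 arr[4]=26
Total: 1 comparisons


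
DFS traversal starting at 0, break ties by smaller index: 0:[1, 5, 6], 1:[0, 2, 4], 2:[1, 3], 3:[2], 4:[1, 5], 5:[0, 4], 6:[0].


DFS stack-based: start with [0]
Visit order: [0, 1, 2, 3, 4, 5, 6]


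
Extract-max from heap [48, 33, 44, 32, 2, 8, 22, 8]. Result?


Max = 48
Replace root with last, heapify down
Resulting heap: [44, 33, 22, 32, 2, 8, 8]


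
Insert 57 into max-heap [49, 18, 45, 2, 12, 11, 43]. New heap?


Append 57: [49, 18, 45, 2, 12, 11, 43, 57]
Bubble up: swap idx 7(57) with idx 3(2); swap idx 3(57) with idx 1(18); swap idx 1(57) with idx 0(49)
Result: [57, 49, 45, 18, 12, 11, 43, 2]


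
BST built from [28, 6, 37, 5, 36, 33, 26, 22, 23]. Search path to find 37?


BST root = 28
Search for 37: compare at each node
Path: [28, 37]


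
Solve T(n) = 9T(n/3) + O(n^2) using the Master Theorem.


a=9, b=3, c=2. log_3(9)=2 = c=2. Case 2: O(n^c log n) = O(n^2 log n)
Complexity: O(n^2 log n)


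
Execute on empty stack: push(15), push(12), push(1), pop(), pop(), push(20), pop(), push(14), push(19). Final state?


push(15) -> [15]
push(12) -> [15, 12]
push(1) -> [15, 12, 1]
pop() returns 1 -> [15, 12]
pop() returns 12 -> [15]
push(20) -> [15, 20]
pop() returns 20 -> [15]
push(14) -> [15, 14]
push(19) -> [15, 14, 19]
Final stack (bottom to top): [15, 14, 19]


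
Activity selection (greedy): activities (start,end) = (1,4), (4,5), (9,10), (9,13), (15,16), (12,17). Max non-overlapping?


Greedy: pick earliest-ending, then skip overlaps.
Selected (4 activities): [(1, 4), (4, 5), (9, 10), (15, 16)]


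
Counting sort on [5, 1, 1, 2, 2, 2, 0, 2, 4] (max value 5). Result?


Count array: [1, 2, 4, 0, 1, 1]
Reconstruct: [0, 1, 1, 2, 2, 2, 2, 4, 5]


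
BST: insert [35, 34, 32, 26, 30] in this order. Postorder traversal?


Root = 35; build tree by BST insertion.
Postorder traversal: [30, 26, 32, 34, 35]


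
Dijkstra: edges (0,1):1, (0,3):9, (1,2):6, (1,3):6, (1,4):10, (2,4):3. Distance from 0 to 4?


Dijkstra from 0:
Distances: {0: 0, 1: 1, 2: 7, 3: 7, 4: 10}
Shortest distance to 4 = 10, path = [0, 1, 2, 4]


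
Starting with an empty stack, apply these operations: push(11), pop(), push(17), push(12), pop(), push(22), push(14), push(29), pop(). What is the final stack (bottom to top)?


push(11) -> [11]
pop() returns 11 -> []
push(17) -> [17]
push(12) -> [17, 12]
pop() returns 12 -> [17]
push(22) -> [17, 22]
push(14) -> [17, 22, 14]
push(29) -> [17, 22, 14, 29]
pop() returns 29 -> [17, 22, 14]
Final stack (bottom to top): [17, 22, 14]


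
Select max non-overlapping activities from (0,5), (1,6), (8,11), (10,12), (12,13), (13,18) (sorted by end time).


Greedy: pick earliest-ending, then skip overlaps.
Selected (4 activities): [(0, 5), (8, 11), (12, 13), (13, 18)]


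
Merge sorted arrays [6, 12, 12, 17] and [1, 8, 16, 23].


Compare heads, take smaller each step.
Merged: [1, 6, 8, 12, 12, 16, 17, 23]


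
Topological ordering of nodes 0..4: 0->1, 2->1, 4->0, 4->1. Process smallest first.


Kahn's algorithm, process smallest node first
Order: [2, 3, 4, 0, 1]


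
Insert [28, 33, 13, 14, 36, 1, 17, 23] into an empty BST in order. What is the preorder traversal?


Root = 28; build tree by BST insertion.
Preorder traversal: [28, 13, 1, 14, 17, 23, 33, 36]


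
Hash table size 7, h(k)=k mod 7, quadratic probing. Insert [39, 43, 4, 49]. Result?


Insertions: 39->slot 4; 43->slot 1; 4->slot 5; 49->slot 0
Table: [49, 43, None, None, 39, 4, None]


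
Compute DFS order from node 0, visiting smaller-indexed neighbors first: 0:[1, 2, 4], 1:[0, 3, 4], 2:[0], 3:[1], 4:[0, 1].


DFS stack-based: start with [0]
Visit order: [0, 1, 3, 4, 2]


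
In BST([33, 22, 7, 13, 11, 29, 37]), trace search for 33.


BST root = 33
Search for 33: compare at each node
Path: [33]


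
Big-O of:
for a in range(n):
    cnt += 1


Per nesting level: O(n) = O(n)
Complexity: O(n)


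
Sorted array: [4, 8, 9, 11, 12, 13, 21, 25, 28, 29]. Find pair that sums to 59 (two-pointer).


Two pointers: lo=0, hi=9
No pair sums to 59


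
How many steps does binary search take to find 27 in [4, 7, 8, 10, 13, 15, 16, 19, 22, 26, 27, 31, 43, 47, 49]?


Search for 27:
[0,14] mid=7 arr[7]=19
[8,14] mid=11 arr[11]=31
[8,10] mid=9 arr[9]=26
[10,10] mid=10 arr[10]=27
Total: 4 comparisons


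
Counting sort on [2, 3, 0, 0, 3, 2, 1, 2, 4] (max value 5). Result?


Count array: [2, 1, 3, 2, 1, 0]
Reconstruct: [0, 0, 1, 2, 2, 2, 3, 3, 4]


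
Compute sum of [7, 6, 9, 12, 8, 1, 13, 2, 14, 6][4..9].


Prefix sums: [0, 7, 13, 22, 34, 42, 43, 56, 58, 72, 78]
Sum[4..9] = prefix[10] - prefix[4] = 78 - 34 = 44


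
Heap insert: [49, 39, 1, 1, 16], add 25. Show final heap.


Append 25: [49, 39, 1, 1, 16, 25]
Bubble up: swap idx 5(25) with idx 2(1)
Result: [49, 39, 25, 1, 16, 1]


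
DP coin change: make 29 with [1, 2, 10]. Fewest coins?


dp[0]=0; dp[i]=1+min(dp[i-c] for c in coins)
...dp[24]=4, dp[25]=5, dp[26]=5, dp[27]=6, dp[28]=6, dp[29]=7
Minimum coins for 29 = 7


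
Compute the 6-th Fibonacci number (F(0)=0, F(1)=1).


F(n)=F(n-1)+F(n-2)
...F(4)=3, F(5)=5, F(6)=8


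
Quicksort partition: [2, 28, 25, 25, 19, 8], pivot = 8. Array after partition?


Elements <= 8 go left of pivot.
Result: [2, 8, 25, 25, 19, 28], pivot at index 1


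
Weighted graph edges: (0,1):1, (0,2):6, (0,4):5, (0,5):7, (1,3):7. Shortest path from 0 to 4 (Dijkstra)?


Dijkstra from 0:
Distances: {0: 0, 1: 1, 2: 6, 3: 8, 4: 5, 5: 7}
Shortest distance to 4 = 5, path = [0, 4]


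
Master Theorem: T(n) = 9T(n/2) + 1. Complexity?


a=9, b=2, c=0. log_2(9)=3.170 > c=0. Case 1: O(n^log_b(a)) = O(n^3.170)
Complexity: O(n^3.170)


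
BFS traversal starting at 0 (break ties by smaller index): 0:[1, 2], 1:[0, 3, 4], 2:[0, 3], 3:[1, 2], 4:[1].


BFS queue: start with [0]
Visit order: [0, 1, 2, 3, 4]


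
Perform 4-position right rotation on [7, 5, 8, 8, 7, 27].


Right rotate by 4: [8, 8, 7, 27, 7, 5]


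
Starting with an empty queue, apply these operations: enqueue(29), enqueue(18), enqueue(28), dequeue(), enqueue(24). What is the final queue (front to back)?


enqueue(29) -> [29]
enqueue(18) -> [29, 18]
enqueue(28) -> [29, 18, 28]
dequeue() returns 29 -> [18, 28]
enqueue(24) -> [18, 28, 24]
Final queue (front to back): [18, 28, 24]


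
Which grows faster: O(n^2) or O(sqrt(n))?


sublinear grows slower than quadratic
O(sqrt(n)) is asymptotically smaller; O(n^2) grows faster


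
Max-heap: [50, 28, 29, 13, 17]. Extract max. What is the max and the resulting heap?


Max = 50
Replace root with last, heapify down
Resulting heap: [29, 28, 17, 13]


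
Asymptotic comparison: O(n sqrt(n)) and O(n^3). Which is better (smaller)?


n^1.5 grows slower than cubic
O(n sqrt(n)) is asymptotically smaller; O(n^3) grows faster


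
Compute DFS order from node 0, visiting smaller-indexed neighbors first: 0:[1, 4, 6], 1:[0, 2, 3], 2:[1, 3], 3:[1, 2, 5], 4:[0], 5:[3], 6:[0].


DFS stack-based: start with [0]
Visit order: [0, 1, 2, 3, 5, 4, 6]


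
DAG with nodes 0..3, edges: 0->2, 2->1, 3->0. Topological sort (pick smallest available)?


Kahn's algorithm, process smallest node first
Order: [3, 0, 2, 1]


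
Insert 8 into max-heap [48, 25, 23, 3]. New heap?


Append 8: [48, 25, 23, 3, 8]
Bubble up: no swaps needed
Result: [48, 25, 23, 3, 8]


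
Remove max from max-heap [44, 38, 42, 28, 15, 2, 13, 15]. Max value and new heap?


Max = 44
Replace root with last, heapify down
Resulting heap: [42, 38, 15, 28, 15, 2, 13]


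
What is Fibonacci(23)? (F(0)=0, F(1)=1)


F(n)=F(n-1)+F(n-2)
...F(21)=10946, F(22)=17711, F(23)=28657


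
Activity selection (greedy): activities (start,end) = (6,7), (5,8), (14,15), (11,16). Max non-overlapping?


Greedy: pick earliest-ending, then skip overlaps.
Selected (2 activities): [(6, 7), (14, 15)]


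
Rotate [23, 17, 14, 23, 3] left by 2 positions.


Left rotate by 2: [14, 23, 3, 23, 17]


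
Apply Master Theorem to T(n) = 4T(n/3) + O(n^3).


a=4, b=3, c=3. log_3(4)=1.262 < c=3. Case 3: O(n^c) = O(n^3)
Complexity: O(n^3)


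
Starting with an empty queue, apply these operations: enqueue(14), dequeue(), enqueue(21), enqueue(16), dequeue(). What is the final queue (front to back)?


enqueue(14) -> [14]
dequeue() returns 14 -> []
enqueue(21) -> [21]
enqueue(16) -> [21, 16]
dequeue() returns 21 -> [16]
Final queue (front to back): [16]


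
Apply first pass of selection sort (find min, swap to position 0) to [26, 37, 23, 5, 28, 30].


After one pass: [5, 37, 23, 26, 28, 30]


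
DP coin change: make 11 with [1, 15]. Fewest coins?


dp[0]=0; dp[i]=1+min(dp[i-c] for c in coins)
...dp[6]=6, dp[7]=7, dp[8]=8, dp[9]=9, dp[10]=10, dp[11]=11
Minimum coins for 11 = 11


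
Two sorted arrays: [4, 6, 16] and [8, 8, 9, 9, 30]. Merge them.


Compare heads, take smaller each step.
Merged: [4, 6, 8, 8, 9, 9, 16, 30]


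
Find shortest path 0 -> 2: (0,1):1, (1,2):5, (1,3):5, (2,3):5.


Dijkstra from 0:
Distances: {0: 0, 1: 1, 2: 6, 3: 6}
Shortest distance to 2 = 6, path = [0, 1, 2]


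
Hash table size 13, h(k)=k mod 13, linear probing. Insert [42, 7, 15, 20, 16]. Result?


Insertions: 42->slot 3; 7->slot 7; 15->slot 2; 20->slot 8; 16->slot 4
Table: [None, None, 15, 42, 16, None, None, 7, 20, None, None, None, None]


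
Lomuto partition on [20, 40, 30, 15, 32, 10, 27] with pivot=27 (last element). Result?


Elements <= 27 go left of pivot.
Result: [20, 15, 10, 27, 32, 30, 40], pivot at index 3


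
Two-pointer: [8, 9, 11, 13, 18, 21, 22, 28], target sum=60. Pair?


Two pointers: lo=0, hi=7
No pair sums to 60


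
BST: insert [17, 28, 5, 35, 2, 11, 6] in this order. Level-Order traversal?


Root = 17; build tree by BST insertion.
Level-Order traversal: [17, 5, 28, 2, 11, 35, 6]


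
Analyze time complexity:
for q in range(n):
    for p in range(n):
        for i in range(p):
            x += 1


Per nesting level: O(n) * O(n) * O(n) [triangular over p] = O(n^3)
Complexity: O(n^3)


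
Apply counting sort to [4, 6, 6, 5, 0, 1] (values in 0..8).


Count array: [1, 1, 0, 0, 1, 1, 2, 0, 0]
Reconstruct: [0, 1, 4, 5, 6, 6]


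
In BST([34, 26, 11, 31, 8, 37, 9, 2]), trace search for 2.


BST root = 34
Search for 2: compare at each node
Path: [34, 26, 11, 8, 2]


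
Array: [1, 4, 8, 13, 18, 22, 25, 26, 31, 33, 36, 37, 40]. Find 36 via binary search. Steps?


Search for 36:
[0,12] mid=6 arr[6]=25
[7,12] mid=9 arr[9]=33
[10,12] mid=11 arr[11]=37
[10,10] mid=10 arr[10]=36
Total: 4 comparisons


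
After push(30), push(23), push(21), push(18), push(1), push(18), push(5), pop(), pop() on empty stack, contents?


push(30) -> [30]
push(23) -> [30, 23]
push(21) -> [30, 23, 21]
push(18) -> [30, 23, 21, 18]
push(1) -> [30, 23, 21, 18, 1]
push(18) -> [30, 23, 21, 18, 1, 18]
push(5) -> [30, 23, 21, 18, 1, 18, 5]
pop() returns 5 -> [30, 23, 21, 18, 1, 18]
pop() returns 18 -> [30, 23, 21, 18, 1]
Final stack (bottom to top): [30, 23, 21, 18, 1]


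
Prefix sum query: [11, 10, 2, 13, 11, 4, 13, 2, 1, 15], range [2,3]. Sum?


Prefix sums: [0, 11, 21, 23, 36, 47, 51, 64, 66, 67, 82]
Sum[2..3] = prefix[4] - prefix[2] = 36 - 21 = 15


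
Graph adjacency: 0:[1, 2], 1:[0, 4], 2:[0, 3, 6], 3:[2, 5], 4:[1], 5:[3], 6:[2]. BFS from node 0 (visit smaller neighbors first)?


BFS queue: start with [0]
Visit order: [0, 1, 2, 4, 3, 6, 5]


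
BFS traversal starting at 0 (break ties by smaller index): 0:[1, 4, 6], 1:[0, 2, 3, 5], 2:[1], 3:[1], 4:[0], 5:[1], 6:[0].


BFS queue: start with [0]
Visit order: [0, 1, 4, 6, 2, 3, 5]


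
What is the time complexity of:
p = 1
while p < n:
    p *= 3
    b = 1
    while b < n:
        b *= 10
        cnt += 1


Per nesting level: O(log n) * O(log n) = O((log n)^2)
Complexity: O((log n)^2)


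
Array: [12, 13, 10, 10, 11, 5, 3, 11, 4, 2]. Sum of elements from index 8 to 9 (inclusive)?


Prefix sums: [0, 12, 25, 35, 45, 56, 61, 64, 75, 79, 81]
Sum[8..9] = prefix[10] - prefix[8] = 81 - 75 = 6


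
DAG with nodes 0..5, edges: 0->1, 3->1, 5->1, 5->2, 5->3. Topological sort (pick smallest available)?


Kahn's algorithm, process smallest node first
Order: [0, 4, 5, 2, 3, 1]


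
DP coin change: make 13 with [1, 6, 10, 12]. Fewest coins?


dp[0]=0; dp[i]=1+min(dp[i-c] for c in coins)
...dp[8]=3, dp[9]=4, dp[10]=1, dp[11]=2, dp[12]=1, dp[13]=2
Minimum coins for 13 = 2


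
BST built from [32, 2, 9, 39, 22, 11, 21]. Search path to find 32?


BST root = 32
Search for 32: compare at each node
Path: [32]


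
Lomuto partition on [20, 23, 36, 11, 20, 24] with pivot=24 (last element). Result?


Elements <= 24 go left of pivot.
Result: [20, 23, 11, 20, 24, 36], pivot at index 4


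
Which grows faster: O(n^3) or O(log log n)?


double-logarithmic grows slower than cubic
O(log log n) is asymptotically smaller; O(n^3) grows faster


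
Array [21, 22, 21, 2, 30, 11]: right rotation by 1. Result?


Right rotate by 1: [11, 21, 22, 21, 2, 30]


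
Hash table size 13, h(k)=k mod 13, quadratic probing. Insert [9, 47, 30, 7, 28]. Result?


Insertions: 9->slot 9; 47->slot 8; 30->slot 4; 7->slot 7; 28->slot 2
Table: [None, None, 28, None, 30, None, None, 7, 47, 9, None, None, None]


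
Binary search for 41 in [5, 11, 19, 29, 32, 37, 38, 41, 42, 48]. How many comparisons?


Search for 41:
[0,9] mid=4 arr[4]=32
[5,9] mid=7 arr[7]=41
Total: 2 comparisons


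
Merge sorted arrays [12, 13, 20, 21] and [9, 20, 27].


Compare heads, take smaller each step.
Merged: [9, 12, 13, 20, 20, 21, 27]


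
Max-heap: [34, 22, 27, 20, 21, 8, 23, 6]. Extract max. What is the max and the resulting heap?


Max = 34
Replace root with last, heapify down
Resulting heap: [27, 22, 23, 20, 21, 8, 6]


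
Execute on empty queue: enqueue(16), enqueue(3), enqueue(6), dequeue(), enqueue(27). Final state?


enqueue(16) -> [16]
enqueue(3) -> [16, 3]
enqueue(6) -> [16, 3, 6]
dequeue() returns 16 -> [3, 6]
enqueue(27) -> [3, 6, 27]
Final queue (front to back): [3, 6, 27]


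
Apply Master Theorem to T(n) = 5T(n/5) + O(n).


a=5, b=5, c=1. log_5(5)=1 = c=1. Case 2: O(n^c log n) = O(n log n)
Complexity: O(n log n)


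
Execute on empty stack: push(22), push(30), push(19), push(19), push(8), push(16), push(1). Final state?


push(22) -> [22]
push(30) -> [22, 30]
push(19) -> [22, 30, 19]
push(19) -> [22, 30, 19, 19]
push(8) -> [22, 30, 19, 19, 8]
push(16) -> [22, 30, 19, 19, 8, 16]
push(1) -> [22, 30, 19, 19, 8, 16, 1]
Final stack (bottom to top): [22, 30, 19, 19, 8, 16, 1]


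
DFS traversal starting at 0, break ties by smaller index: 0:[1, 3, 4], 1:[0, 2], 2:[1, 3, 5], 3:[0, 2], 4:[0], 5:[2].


DFS stack-based: start with [0]
Visit order: [0, 1, 2, 3, 5, 4]


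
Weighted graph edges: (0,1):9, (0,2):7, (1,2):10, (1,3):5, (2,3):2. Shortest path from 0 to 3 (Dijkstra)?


Dijkstra from 0:
Distances: {0: 0, 1: 9, 2: 7, 3: 9}
Shortest distance to 3 = 9, path = [0, 2, 3]


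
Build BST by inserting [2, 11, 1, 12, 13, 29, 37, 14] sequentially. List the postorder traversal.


Root = 2; build tree by BST insertion.
Postorder traversal: [1, 14, 37, 29, 13, 12, 11, 2]


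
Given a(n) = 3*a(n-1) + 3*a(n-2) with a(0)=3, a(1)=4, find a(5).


Build bottom-up:
...a(3)=75, a(4)=288, a(5)=3*288+3*75=1089


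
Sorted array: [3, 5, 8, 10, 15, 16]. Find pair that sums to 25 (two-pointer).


Two pointers: lo=0, hi=5
Found pair: (10, 15) summing to 25


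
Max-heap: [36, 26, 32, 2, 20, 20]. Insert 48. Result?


Append 48: [36, 26, 32, 2, 20, 20, 48]
Bubble up: swap idx 6(48) with idx 2(32); swap idx 2(48) with idx 0(36)
Result: [48, 26, 36, 2, 20, 20, 32]


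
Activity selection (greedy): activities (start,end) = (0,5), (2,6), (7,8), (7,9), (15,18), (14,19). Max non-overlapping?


Greedy: pick earliest-ending, then skip overlaps.
Selected (3 activities): [(0, 5), (7, 8), (15, 18)]


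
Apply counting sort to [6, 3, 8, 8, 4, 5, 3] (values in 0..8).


Count array: [0, 0, 0, 2, 1, 1, 1, 0, 2]
Reconstruct: [3, 3, 4, 5, 6, 8, 8]


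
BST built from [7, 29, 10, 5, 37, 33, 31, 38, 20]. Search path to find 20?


BST root = 7
Search for 20: compare at each node
Path: [7, 29, 10, 20]


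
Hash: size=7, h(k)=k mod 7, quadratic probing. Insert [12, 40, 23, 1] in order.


Insertions: 12->slot 5; 40->slot 6; 23->slot 2; 1->slot 1
Table: [None, 1, 23, None, None, 12, 40]


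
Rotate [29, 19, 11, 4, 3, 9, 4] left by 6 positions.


Left rotate by 6: [4, 29, 19, 11, 4, 3, 9]


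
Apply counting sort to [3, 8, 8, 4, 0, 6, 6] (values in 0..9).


Count array: [1, 0, 0, 1, 1, 0, 2, 0, 2, 0]
Reconstruct: [0, 3, 4, 6, 6, 8, 8]


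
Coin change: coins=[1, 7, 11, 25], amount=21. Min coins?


dp[0]=0; dp[i]=1+min(dp[i-c] for c in coins)
...dp[16]=4, dp[17]=5, dp[18]=2, dp[19]=3, dp[20]=4, dp[21]=3
Minimum coins for 21 = 3


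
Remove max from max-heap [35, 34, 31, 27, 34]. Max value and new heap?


Max = 35
Replace root with last, heapify down
Resulting heap: [34, 34, 31, 27]


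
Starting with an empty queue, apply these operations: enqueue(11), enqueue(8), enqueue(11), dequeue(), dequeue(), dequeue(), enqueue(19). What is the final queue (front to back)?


enqueue(11) -> [11]
enqueue(8) -> [11, 8]
enqueue(11) -> [11, 8, 11]
dequeue() returns 11 -> [8, 11]
dequeue() returns 8 -> [11]
dequeue() returns 11 -> []
enqueue(19) -> [19]
Final queue (front to back): [19]


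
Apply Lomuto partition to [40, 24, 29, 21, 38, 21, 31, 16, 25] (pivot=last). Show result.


Elements <= 25 go left of pivot.
Result: [24, 21, 21, 16, 25, 29, 31, 40, 38], pivot at index 4


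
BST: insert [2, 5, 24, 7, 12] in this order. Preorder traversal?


Root = 2; build tree by BST insertion.
Preorder traversal: [2, 5, 24, 7, 12]


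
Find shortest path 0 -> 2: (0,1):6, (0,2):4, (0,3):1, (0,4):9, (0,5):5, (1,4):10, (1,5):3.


Dijkstra from 0:
Distances: {0: 0, 1: 6, 2: 4, 3: 1, 4: 9, 5: 5}
Shortest distance to 2 = 4, path = [0, 2]


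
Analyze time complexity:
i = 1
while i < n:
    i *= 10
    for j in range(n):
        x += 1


Per nesting level: O(log n) * O(n) = O(n log n)
Complexity: O(n log n)


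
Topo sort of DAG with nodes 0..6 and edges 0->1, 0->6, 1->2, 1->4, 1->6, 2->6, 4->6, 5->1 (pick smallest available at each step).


Kahn's algorithm, process smallest node first
Order: [0, 3, 5, 1, 2, 4, 6]


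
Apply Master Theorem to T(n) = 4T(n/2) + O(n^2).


a=4, b=2, c=2. log_2(4)=2 = c=2. Case 2: O(n^c log n) = O(n^2 log n)
Complexity: O(n^2 log n)


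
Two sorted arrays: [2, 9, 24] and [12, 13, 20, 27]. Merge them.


Compare heads, take smaller each step.
Merged: [2, 9, 12, 13, 20, 24, 27]


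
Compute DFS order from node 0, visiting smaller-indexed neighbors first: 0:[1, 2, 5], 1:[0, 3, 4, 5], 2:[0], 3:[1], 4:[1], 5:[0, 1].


DFS stack-based: start with [0]
Visit order: [0, 1, 3, 4, 5, 2]


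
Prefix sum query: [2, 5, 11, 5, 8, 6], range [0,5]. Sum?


Prefix sums: [0, 2, 7, 18, 23, 31, 37]
Sum[0..5] = prefix[6] - prefix[0] = 37 - 0 = 37


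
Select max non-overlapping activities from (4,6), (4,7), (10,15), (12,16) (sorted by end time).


Greedy: pick earliest-ending, then skip overlaps.
Selected (2 activities): [(4, 6), (10, 15)]


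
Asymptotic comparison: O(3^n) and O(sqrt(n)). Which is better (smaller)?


sublinear grows slower than exponential (base 3)
O(sqrt(n)) is asymptotically smaller; O(3^n) grows faster


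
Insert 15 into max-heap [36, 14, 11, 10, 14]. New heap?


Append 15: [36, 14, 11, 10, 14, 15]
Bubble up: swap idx 5(15) with idx 2(11)
Result: [36, 14, 15, 10, 14, 11]


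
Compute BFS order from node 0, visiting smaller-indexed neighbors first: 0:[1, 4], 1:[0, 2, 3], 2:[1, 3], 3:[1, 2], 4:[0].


BFS queue: start with [0]
Visit order: [0, 1, 4, 2, 3]


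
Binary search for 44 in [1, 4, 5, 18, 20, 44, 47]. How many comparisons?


Search for 44:
[0,6] mid=3 arr[3]=18
[4,6] mid=5 arr[5]=44
Total: 2 comparisons


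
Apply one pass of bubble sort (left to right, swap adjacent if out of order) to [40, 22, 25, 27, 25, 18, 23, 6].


After one pass: [22, 25, 27, 25, 18, 23, 6, 40]


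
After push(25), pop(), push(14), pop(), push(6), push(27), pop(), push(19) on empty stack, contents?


push(25) -> [25]
pop() returns 25 -> []
push(14) -> [14]
pop() returns 14 -> []
push(6) -> [6]
push(27) -> [6, 27]
pop() returns 27 -> [6]
push(19) -> [6, 19]
Final stack (bottom to top): [6, 19]


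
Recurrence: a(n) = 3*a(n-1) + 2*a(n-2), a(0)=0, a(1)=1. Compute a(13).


Build bottom-up:
...a(11)=283667, a(12)=1010295, a(13)=3*1010295+2*283667=3598219


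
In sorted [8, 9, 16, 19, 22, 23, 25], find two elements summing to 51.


Two pointers: lo=0, hi=6
No pair sums to 51


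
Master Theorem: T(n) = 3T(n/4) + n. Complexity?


a=3, b=4, c=1. log_4(3)=0.792 < c=1. Case 3: O(n^c) = O(n)
Complexity: O(n)


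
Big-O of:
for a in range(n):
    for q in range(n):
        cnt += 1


Per nesting level: O(n) * O(n) = O(n^2)
Complexity: O(n^2)


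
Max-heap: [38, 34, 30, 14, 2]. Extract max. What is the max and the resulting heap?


Max = 38
Replace root with last, heapify down
Resulting heap: [34, 14, 30, 2]


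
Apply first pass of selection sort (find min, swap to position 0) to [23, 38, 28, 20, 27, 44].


After one pass: [20, 38, 28, 23, 27, 44]


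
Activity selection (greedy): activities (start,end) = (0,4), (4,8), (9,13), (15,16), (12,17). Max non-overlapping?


Greedy: pick earliest-ending, then skip overlaps.
Selected (4 activities): [(0, 4), (4, 8), (9, 13), (15, 16)]


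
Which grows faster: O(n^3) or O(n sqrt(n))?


n^1.5 grows slower than cubic
O(n sqrt(n)) is asymptotically smaller; O(n^3) grows faster


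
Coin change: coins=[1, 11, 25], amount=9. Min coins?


dp[0]=0; dp[i]=1+min(dp[i-c] for c in coins)
...dp[4]=4, dp[5]=5, dp[6]=6, dp[7]=7, dp[8]=8, dp[9]=9
Minimum coins for 9 = 9


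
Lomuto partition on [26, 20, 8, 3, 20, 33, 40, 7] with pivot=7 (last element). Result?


Elements <= 7 go left of pivot.
Result: [3, 7, 8, 26, 20, 33, 40, 20], pivot at index 1


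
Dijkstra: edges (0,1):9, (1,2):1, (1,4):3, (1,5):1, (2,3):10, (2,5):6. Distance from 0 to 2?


Dijkstra from 0:
Distances: {0: 0, 1: 9, 2: 10, 3: 20, 4: 12, 5: 10}
Shortest distance to 2 = 10, path = [0, 1, 2]


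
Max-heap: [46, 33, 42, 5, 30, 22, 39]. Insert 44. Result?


Append 44: [46, 33, 42, 5, 30, 22, 39, 44]
Bubble up: swap idx 7(44) with idx 3(5); swap idx 3(44) with idx 1(33)
Result: [46, 44, 42, 33, 30, 22, 39, 5]


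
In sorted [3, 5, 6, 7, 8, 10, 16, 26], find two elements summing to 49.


Two pointers: lo=0, hi=7
No pair sums to 49


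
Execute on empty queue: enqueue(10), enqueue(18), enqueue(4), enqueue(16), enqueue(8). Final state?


enqueue(10) -> [10]
enqueue(18) -> [10, 18]
enqueue(4) -> [10, 18, 4]
enqueue(16) -> [10, 18, 4, 16]
enqueue(8) -> [10, 18, 4, 16, 8]
Final queue (front to back): [10, 18, 4, 16, 8]


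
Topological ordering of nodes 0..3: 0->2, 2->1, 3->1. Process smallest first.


Kahn's algorithm, process smallest node first
Order: [0, 2, 3, 1]


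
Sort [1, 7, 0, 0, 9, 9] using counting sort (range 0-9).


Count array: [2, 1, 0, 0, 0, 0, 0, 1, 0, 2]
Reconstruct: [0, 0, 1, 7, 9, 9]


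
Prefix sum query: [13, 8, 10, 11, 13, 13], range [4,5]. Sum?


Prefix sums: [0, 13, 21, 31, 42, 55, 68]
Sum[4..5] = prefix[6] - prefix[4] = 68 - 42 = 26


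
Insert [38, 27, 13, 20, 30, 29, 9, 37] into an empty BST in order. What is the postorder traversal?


Root = 38; build tree by BST insertion.
Postorder traversal: [9, 20, 13, 29, 37, 30, 27, 38]


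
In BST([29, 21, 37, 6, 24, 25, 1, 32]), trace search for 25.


BST root = 29
Search for 25: compare at each node
Path: [29, 21, 24, 25]


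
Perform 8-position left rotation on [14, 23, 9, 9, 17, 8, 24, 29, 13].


Left rotate by 8: [13, 14, 23, 9, 9, 17, 8, 24, 29]


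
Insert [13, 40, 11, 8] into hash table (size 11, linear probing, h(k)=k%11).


Insertions: 13->slot 2; 40->slot 7; 11->slot 0; 8->slot 8
Table: [11, None, 13, None, None, None, None, 40, 8, None, None]


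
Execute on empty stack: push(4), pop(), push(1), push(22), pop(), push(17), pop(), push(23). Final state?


push(4) -> [4]
pop() returns 4 -> []
push(1) -> [1]
push(22) -> [1, 22]
pop() returns 22 -> [1]
push(17) -> [1, 17]
pop() returns 17 -> [1]
push(23) -> [1, 23]
Final stack (bottom to top): [1, 23]


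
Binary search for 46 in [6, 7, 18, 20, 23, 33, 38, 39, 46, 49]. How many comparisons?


Search for 46:
[0,9] mid=4 arr[4]=23
[5,9] mid=7 arr[7]=39
[8,9] mid=8 arr[8]=46
Total: 3 comparisons


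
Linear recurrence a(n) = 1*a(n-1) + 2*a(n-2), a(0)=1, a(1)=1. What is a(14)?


Build bottom-up:
...a(12)=2731, a(13)=5461, a(14)=1*5461+2*2731=10923


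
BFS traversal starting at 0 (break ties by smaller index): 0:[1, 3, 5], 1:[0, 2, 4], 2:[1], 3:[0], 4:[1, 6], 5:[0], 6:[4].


BFS queue: start with [0]
Visit order: [0, 1, 3, 5, 2, 4, 6]


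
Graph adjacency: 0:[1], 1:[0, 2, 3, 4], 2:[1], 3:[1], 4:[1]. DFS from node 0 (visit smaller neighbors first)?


DFS stack-based: start with [0]
Visit order: [0, 1, 2, 3, 4]


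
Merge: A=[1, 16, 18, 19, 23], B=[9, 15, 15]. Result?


Compare heads, take smaller each step.
Merged: [1, 9, 15, 15, 16, 18, 19, 23]


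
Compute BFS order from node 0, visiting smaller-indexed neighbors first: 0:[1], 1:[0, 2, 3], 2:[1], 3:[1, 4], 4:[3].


BFS queue: start with [0]
Visit order: [0, 1, 2, 3, 4]


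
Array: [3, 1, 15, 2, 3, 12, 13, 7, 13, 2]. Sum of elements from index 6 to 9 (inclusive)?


Prefix sums: [0, 3, 4, 19, 21, 24, 36, 49, 56, 69, 71]
Sum[6..9] = prefix[10] - prefix[6] = 71 - 36 = 35


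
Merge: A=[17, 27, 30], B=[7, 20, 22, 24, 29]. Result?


Compare heads, take smaller each step.
Merged: [7, 17, 20, 22, 24, 27, 29, 30]


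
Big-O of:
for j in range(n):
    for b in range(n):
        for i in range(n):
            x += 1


Per nesting level: O(n) * O(n) * O(n) = O(n^3)
Complexity: O(n^3)


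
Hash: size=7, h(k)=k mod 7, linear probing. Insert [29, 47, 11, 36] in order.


Insertions: 29->slot 1; 47->slot 5; 11->slot 4; 36->slot 2
Table: [None, 29, 36, None, 11, 47, None]


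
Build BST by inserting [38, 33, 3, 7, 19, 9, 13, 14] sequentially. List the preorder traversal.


Root = 38; build tree by BST insertion.
Preorder traversal: [38, 33, 3, 7, 19, 9, 13, 14]


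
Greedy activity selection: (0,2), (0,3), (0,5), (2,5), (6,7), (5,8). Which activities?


Greedy: pick earliest-ending, then skip overlaps.
Selected (3 activities): [(0, 2), (2, 5), (6, 7)]


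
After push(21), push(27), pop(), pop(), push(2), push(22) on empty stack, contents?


push(21) -> [21]
push(27) -> [21, 27]
pop() returns 27 -> [21]
pop() returns 21 -> []
push(2) -> [2]
push(22) -> [2, 22]
Final stack (bottom to top): [2, 22]


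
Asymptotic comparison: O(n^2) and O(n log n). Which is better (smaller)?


linearithmic grows slower than quadratic
O(n log n) is asymptotically smaller; O(n^2) grows faster


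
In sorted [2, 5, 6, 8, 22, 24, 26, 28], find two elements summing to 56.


Two pointers: lo=0, hi=7
No pair sums to 56


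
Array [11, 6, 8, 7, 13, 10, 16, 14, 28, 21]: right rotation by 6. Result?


Right rotate by 6: [13, 10, 16, 14, 28, 21, 11, 6, 8, 7]


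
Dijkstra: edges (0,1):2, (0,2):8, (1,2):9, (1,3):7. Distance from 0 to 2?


Dijkstra from 0:
Distances: {0: 0, 1: 2, 2: 8, 3: 9}
Shortest distance to 2 = 8, path = [0, 2]
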